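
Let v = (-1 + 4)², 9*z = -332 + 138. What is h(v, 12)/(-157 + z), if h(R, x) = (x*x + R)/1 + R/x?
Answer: -5535/6428 ≈ -0.86108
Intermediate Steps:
z = -194/9 (z = (-332 + 138)/9 = (⅑)*(-194) = -194/9 ≈ -21.556)
v = 9 (v = 3² = 9)
h(R, x) = R + x² + R/x (h(R, x) = (x² + R)*1 + R/x = (R + x²)*1 + R/x = (R + x²) + R/x = R + x² + R/x)
h(v, 12)/(-157 + z) = (9 + 12² + 9/12)/(-157 - 194/9) = (9 + 144 + 9*(1/12))/(-1607/9) = -9*(9 + 144 + ¾)/1607 = -9/1607*615/4 = -5535/6428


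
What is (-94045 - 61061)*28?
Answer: -4342968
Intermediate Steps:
(-94045 - 61061)*28 = -155106*28 = -4342968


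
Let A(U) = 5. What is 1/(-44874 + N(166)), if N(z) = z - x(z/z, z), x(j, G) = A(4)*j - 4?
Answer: -1/44709 ≈ -2.2367e-5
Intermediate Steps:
x(j, G) = -4 + 5*j (x(j, G) = 5*j - 4 = -4 + 5*j)
N(z) = -1 + z (N(z) = z - (-4 + 5*(z/z)) = z - (-4 + 5*1) = z - (-4 + 5) = z - 1*1 = z - 1 = -1 + z)
1/(-44874 + N(166)) = 1/(-44874 + (-1 + 166)) = 1/(-44874 + 165) = 1/(-44709) = -1/44709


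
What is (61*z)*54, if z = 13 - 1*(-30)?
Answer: 141642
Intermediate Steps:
z = 43 (z = 13 + 30 = 43)
(61*z)*54 = (61*43)*54 = 2623*54 = 141642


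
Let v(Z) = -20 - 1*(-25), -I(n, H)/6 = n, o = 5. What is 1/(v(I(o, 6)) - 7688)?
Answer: -1/7683 ≈ -0.00013016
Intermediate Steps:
I(n, H) = -6*n
v(Z) = 5 (v(Z) = -20 + 25 = 5)
1/(v(I(o, 6)) - 7688) = 1/(5 - 7688) = 1/(-7683) = -1/7683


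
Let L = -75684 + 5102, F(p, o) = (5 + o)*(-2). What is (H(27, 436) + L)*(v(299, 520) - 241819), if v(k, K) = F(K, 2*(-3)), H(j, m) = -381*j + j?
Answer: 19548969914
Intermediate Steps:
F(p, o) = -10 - 2*o
L = -70582
H(j, m) = -380*j
v(k, K) = 2 (v(k, K) = -10 - 4*(-3) = -10 - 2*(-6) = -10 + 12 = 2)
(H(27, 436) + L)*(v(299, 520) - 241819) = (-380*27 - 70582)*(2 - 241819) = (-10260 - 70582)*(-241817) = -80842*(-241817) = 19548969914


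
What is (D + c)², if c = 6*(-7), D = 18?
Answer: 576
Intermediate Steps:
c = -42
(D + c)² = (18 - 42)² = (-24)² = 576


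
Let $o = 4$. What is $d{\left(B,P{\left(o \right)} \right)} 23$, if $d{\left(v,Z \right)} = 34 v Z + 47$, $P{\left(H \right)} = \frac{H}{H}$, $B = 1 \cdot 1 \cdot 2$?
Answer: $2645$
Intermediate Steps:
$B = 2$ ($B = 1 \cdot 2 = 2$)
$P{\left(H \right)} = 1$
$d{\left(v,Z \right)} = 47 + 34 Z v$ ($d{\left(v,Z \right)} = 34 Z v + 47 = 47 + 34 Z v$)
$d{\left(B,P{\left(o \right)} \right)} 23 = \left(47 + 34 \cdot 1 \cdot 2\right) 23 = \left(47 + 68\right) 23 = 115 \cdot 23 = 2645$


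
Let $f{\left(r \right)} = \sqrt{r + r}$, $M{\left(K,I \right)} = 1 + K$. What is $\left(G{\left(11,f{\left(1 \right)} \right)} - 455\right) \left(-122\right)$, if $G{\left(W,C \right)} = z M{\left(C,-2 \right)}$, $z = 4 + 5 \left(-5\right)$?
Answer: $58072 + 2562 \sqrt{2} \approx 61695.0$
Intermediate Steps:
$z = -21$ ($z = 4 - 25 = -21$)
$f{\left(r \right)} = \sqrt{2} \sqrt{r}$ ($f{\left(r \right)} = \sqrt{2 r} = \sqrt{2} \sqrt{r}$)
$G{\left(W,C \right)} = -21 - 21 C$ ($G{\left(W,C \right)} = - 21 \left(1 + C\right) = -21 - 21 C$)
$\left(G{\left(11,f{\left(1 \right)} \right)} - 455\right) \left(-122\right) = \left(\left(-21 - 21 \sqrt{2} \sqrt{1}\right) - 455\right) \left(-122\right) = \left(\left(-21 - 21 \sqrt{2} \cdot 1\right) - 455\right) \left(-122\right) = \left(\left(-21 - 21 \sqrt{2}\right) - 455\right) \left(-122\right) = \left(-476 - 21 \sqrt{2}\right) \left(-122\right) = 58072 + 2562 \sqrt{2}$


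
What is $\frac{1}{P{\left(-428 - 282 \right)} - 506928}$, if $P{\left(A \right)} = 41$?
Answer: $- \frac{1}{506887} \approx -1.9728 \cdot 10^{-6}$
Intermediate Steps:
$\frac{1}{P{\left(-428 - 282 \right)} - 506928} = \frac{1}{41 - 506928} = \frac{1}{-506887} = - \frac{1}{506887}$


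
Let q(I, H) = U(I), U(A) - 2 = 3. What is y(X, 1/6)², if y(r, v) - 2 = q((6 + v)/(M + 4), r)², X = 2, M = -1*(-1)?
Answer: 729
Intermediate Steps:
M = 1
U(A) = 5 (U(A) = 2 + 3 = 5)
q(I, H) = 5
y(r, v) = 27 (y(r, v) = 2 + 5² = 2 + 25 = 27)
y(X, 1/6)² = 27² = 729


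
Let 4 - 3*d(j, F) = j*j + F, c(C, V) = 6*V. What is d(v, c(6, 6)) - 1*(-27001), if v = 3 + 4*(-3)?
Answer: 80890/3 ≈ 26963.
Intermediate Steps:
v = -9 (v = 3 - 12 = -9)
d(j, F) = 4/3 - F/3 - j**2/3 (d(j, F) = 4/3 - (j*j + F)/3 = 4/3 - (j**2 + F)/3 = 4/3 - (F + j**2)/3 = 4/3 + (-F/3 - j**2/3) = 4/3 - F/3 - j**2/3)
d(v, c(6, 6)) - 1*(-27001) = (4/3 - 2*6 - 1/3*(-9)**2) - 1*(-27001) = (4/3 - 1/3*36 - 1/3*81) + 27001 = (4/3 - 12 - 27) + 27001 = -113/3 + 27001 = 80890/3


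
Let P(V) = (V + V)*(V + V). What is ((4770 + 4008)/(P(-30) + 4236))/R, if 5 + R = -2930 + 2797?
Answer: -1463/180228 ≈ -0.0081175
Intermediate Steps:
P(V) = 4*V² (P(V) = (2*V)*(2*V) = 4*V²)
R = -138 (R = -5 + (-2930 + 2797) = -5 - 133 = -138)
((4770 + 4008)/(P(-30) + 4236))/R = ((4770 + 4008)/(4*(-30)² + 4236))/(-138) = (8778/(4*900 + 4236))*(-1/138) = (8778/(3600 + 4236))*(-1/138) = (8778/7836)*(-1/138) = (8778*(1/7836))*(-1/138) = (1463/1306)*(-1/138) = -1463/180228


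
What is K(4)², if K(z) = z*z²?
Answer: 4096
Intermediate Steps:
K(z) = z³
K(4)² = (4³)² = 64² = 4096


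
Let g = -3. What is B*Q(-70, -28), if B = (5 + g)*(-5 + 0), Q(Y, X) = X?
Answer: 280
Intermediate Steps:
B = -10 (B = (5 - 3)*(-5 + 0) = 2*(-5) = -10)
B*Q(-70, -28) = -10*(-28) = 280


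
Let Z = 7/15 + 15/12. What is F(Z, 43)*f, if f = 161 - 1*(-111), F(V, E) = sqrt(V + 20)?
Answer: 136*sqrt(19545)/15 ≈ 1267.6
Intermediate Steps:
Z = 103/60 (Z = 7*(1/15) + 15*(1/12) = 7/15 + 5/4 = 103/60 ≈ 1.7167)
F(V, E) = sqrt(20 + V)
f = 272 (f = 161 + 111 = 272)
F(Z, 43)*f = sqrt(20 + 103/60)*272 = sqrt(1303/60)*272 = (sqrt(19545)/30)*272 = 136*sqrt(19545)/15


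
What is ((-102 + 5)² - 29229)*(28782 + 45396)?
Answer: -1470207960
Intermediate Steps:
((-102 + 5)² - 29229)*(28782 + 45396) = ((-97)² - 29229)*74178 = (9409 - 29229)*74178 = -19820*74178 = -1470207960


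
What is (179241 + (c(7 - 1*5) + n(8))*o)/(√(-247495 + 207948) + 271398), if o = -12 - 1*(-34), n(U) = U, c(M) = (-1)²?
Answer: 48699385722/73656913951 - 179439*I*√39547/73656913951 ≈ 0.66117 - 0.00048446*I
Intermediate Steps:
c(M) = 1
o = 22 (o = -12 + 34 = 22)
(179241 + (c(7 - 1*5) + n(8))*o)/(√(-247495 + 207948) + 271398) = (179241 + (1 + 8)*22)/(√(-247495 + 207948) + 271398) = (179241 + 9*22)/(√(-39547) + 271398) = (179241 + 198)/(I*√39547 + 271398) = 179439/(271398 + I*√39547)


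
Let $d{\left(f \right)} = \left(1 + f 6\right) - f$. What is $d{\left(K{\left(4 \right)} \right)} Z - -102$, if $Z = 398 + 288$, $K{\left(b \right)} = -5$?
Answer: $-16362$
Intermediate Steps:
$Z = 686$
$d{\left(f \right)} = 1 + 5 f$ ($d{\left(f \right)} = \left(1 + 6 f\right) - f = 1 + 5 f$)
$d{\left(K{\left(4 \right)} \right)} Z - -102 = \left(1 + 5 \left(-5\right)\right) 686 - -102 = \left(1 - 25\right) 686 + 102 = \left(-24\right) 686 + 102 = -16464 + 102 = -16362$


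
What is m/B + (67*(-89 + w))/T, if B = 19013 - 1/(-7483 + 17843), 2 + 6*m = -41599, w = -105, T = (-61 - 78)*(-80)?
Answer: -1679519132421/1095179215240 ≈ -1.5336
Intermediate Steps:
T = 11120 (T = -139*(-80) = 11120)
m = -13867/2 (m = -⅓ + (⅙)*(-41599) = -⅓ - 41599/6 = -13867/2 ≈ -6933.5)
B = 196974679/10360 (B = 19013 - 1/10360 = 196974679/10360 ≈ 19013.)
m/B + (67*(-89 + w))/T = -13867/(2*196974679/10360) + (67*(-89 - 105))/11120 = -13867/2*10360/196974679 + (67*(-194))*(1/11120) = -71831060/196974679 - 12998*1/11120 = -71831060/196974679 - 6499/5560 = -1679519132421/1095179215240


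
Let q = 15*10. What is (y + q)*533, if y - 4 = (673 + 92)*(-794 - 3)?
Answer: -324890683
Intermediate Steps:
y = -609701 (y = 4 + (673 + 92)*(-794 - 3) = 4 + 765*(-797) = 4 - 609705 = -609701)
q = 150
(y + q)*533 = (-609701 + 150)*533 = -609551*533 = -324890683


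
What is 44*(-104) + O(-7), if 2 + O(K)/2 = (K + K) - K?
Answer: -4594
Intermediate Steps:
O(K) = -4 + 2*K (O(K) = -4 + 2*((K + K) - K) = -4 + 2*(2*K - K) = -4 + 2*K)
44*(-104) + O(-7) = 44*(-104) + (-4 + 2*(-7)) = -4576 + (-4 - 14) = -4576 - 18 = -4594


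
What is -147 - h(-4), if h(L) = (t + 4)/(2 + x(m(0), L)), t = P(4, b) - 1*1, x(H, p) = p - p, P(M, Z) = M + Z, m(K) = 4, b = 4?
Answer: -305/2 ≈ -152.50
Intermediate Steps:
x(H, p) = 0
t = 7 (t = (4 + 4) - 1*1 = 8 - 1 = 7)
h(L) = 11/2 (h(L) = (7 + 4)/(2 + 0) = 11/2)
-147 - h(-4) = -147 - 1*11/2 = -147 - 11/2 = -305/2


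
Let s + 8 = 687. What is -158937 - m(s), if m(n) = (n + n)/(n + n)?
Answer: -158938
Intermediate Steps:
s = 679 (s = -8 + 687 = 679)
m(n) = 1 (m(n) = (2*n)/((2*n)) = (2*n)*(1/(2*n)) = 1)
-158937 - m(s) = -158937 - 1*1 = -158937 - 1 = -158938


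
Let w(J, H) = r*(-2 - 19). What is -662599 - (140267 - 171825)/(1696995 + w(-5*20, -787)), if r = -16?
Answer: -1124649791711/1697331 ≈ -6.6260e+5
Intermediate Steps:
w(J, H) = 336 (w(J, H) = -16*(-2 - 19) = -16*(-21) = 336)
-662599 - (140267 - 171825)/(1696995 + w(-5*20, -787)) = -662599 - (140267 - 171825)/(1696995 + 336) = -662599 - (-31558)/1697331 = -662599 - 1*(-31558/1697331) = -662599 + 31558/1697331 = -1124649791711/1697331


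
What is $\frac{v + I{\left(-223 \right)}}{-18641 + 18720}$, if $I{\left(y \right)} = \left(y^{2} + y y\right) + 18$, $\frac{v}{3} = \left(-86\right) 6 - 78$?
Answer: $\frac{97694}{79} \approx 1236.6$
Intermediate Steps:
$v = -1782$ ($v = 3 \left(\left(-86\right) 6 - 78\right) = 3 \left(-516 - 78\right) = 3 \left(-594\right) = -1782$)
$I{\left(y \right)} = 18 + 2 y^{2}$ ($I{\left(y \right)} = \left(y^{2} + y^{2}\right) + 18 = 2 y^{2} + 18 = 18 + 2 y^{2}$)
$\frac{v + I{\left(-223 \right)}}{-18641 + 18720} = \frac{-1782 + \left(18 + 2 \left(-223\right)^{2}\right)}{-18641 + 18720} = \frac{-1782 + \left(18 + 2 \cdot 49729\right)}{79} = \left(-1782 + \left(18 + 99458\right)\right) \frac{1}{79} = \left(-1782 + 99476\right) \frac{1}{79} = 97694 \cdot \frac{1}{79} = \frac{97694}{79}$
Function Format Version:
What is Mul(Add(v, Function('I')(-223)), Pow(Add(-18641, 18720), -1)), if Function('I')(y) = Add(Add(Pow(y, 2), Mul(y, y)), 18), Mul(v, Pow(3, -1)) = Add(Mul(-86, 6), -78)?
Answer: Rational(97694, 79) ≈ 1236.6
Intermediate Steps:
v = -1782 (v = Mul(3, Add(Mul(-86, 6), -78)) = Mul(3, Add(-516, -78)) = Mul(3, -594) = -1782)
Function('I')(y) = Add(18, Mul(2, Pow(y, 2))) (Function('I')(y) = Add(Add(Pow(y, 2), Pow(y, 2)), 18) = Add(Mul(2, Pow(y, 2)), 18) = Add(18, Mul(2, Pow(y, 2))))
Mul(Add(v, Function('I')(-223)), Pow(Add(-18641, 18720), -1)) = Mul(Add(-1782, Add(18, Mul(2, Pow(-223, 2)))), Pow(Add(-18641, 18720), -1)) = Mul(Add(-1782, Add(18, Mul(2, 49729))), Pow(79, -1)) = Mul(Add(-1782, Add(18, 99458)), Rational(1, 79)) = Mul(Add(-1782, 99476), Rational(1, 79)) = Mul(97694, Rational(1, 79)) = Rational(97694, 79)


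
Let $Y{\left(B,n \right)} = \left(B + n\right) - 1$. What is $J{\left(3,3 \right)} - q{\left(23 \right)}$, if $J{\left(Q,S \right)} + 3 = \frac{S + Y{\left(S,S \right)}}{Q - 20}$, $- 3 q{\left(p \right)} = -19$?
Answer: $- \frac{500}{51} \approx -9.8039$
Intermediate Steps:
$Y{\left(B,n \right)} = -1 + B + n$
$q{\left(p \right)} = \frac{19}{3}$ ($q{\left(p \right)} = \left(- \frac{1}{3}\right) \left(-19\right) = \frac{19}{3}$)
$J{\left(Q,S \right)} = -3 + \frac{-1 + 3 S}{-20 + Q}$ ($J{\left(Q,S \right)} = -3 + \frac{S + \left(-1 + S + S\right)}{Q - 20} = -3 + \frac{S + \left(-1 + 2 S\right)}{-20 + Q} = -3 + \frac{-1 + 3 S}{-20 + Q}$)
$J{\left(3,3 \right)} - q{\left(23 \right)} = \frac{59 - 9 + 3 \cdot 3}{-20 + 3} - \frac{19}{3} = \frac{59 - 9 + 9}{-17} - \frac{19}{3} = \left(- \frac{1}{17}\right) 59 - \frac{19}{3} = - \frac{59}{17} - \frac{19}{3} = - \frac{500}{51}$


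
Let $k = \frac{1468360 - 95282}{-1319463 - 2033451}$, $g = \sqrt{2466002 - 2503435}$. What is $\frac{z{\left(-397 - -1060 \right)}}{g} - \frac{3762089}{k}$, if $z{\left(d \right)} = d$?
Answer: $\frac{6306980438673}{686539} - \frac{663 i \sqrt{37433}}{37433} \approx 9.1866 \cdot 10^{6} - 3.4268 i$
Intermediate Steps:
$g = i \sqrt{37433}$ ($g = \sqrt{-37433} = i \sqrt{37433} \approx 193.48 i$)
$k = - \frac{686539}{1676457}$ ($k = \frac{1373078}{-3352914} = 1373078 \left(- \frac{1}{3352914}\right) = - \frac{686539}{1676457} \approx -0.40952$)
$\frac{z{\left(-397 - -1060 \right)}}{g} - \frac{3762089}{k} = \frac{-397 - -1060}{i \sqrt{37433}} - \frac{3762089}{- \frac{686539}{1676457}} = \left(-397 + 1060\right) \left(- \frac{i \sqrt{37433}}{37433}\right) - - \frac{6306980438673}{686539} = 663 \left(- \frac{i \sqrt{37433}}{37433}\right) + \frac{6306980438673}{686539} = - \frac{663 i \sqrt{37433}}{37433} + \frac{6306980438673}{686539} = \frac{6306980438673}{686539} - \frac{663 i \sqrt{37433}}{37433}$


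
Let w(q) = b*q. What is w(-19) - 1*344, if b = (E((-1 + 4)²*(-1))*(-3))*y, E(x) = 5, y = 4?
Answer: 796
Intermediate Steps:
b = -60 (b = (5*(-3))*4 = -15*4 = -60)
w(q) = -60*q
w(-19) - 1*344 = -60*(-19) - 1*344 = 1140 - 344 = 796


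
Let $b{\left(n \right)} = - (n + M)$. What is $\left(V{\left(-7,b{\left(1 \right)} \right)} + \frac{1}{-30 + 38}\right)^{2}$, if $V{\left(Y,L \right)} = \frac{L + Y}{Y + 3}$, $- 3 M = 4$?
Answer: $\frac{1849}{576} \approx 3.2101$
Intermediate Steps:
$M = - \frac{4}{3}$ ($M = \left(- \frac{1}{3}\right) 4 = - \frac{4}{3} \approx -1.3333$)
$b{\left(n \right)} = \frac{4}{3} - n$ ($b{\left(n \right)} = - (n - \frac{4}{3}) = - (- \frac{4}{3} + n) = \frac{4}{3} - n$)
$V{\left(Y,L \right)} = \frac{L + Y}{3 + Y}$
$\left(V{\left(-7,b{\left(1 \right)} \right)} + \frac{1}{-30 + 38}\right)^{2} = \left(\frac{\left(\frac{4}{3} - 1\right) - 7}{3 - 7} + \frac{1}{-30 + 38}\right)^{2} = \left(\frac{\left(\frac{4}{3} - 1\right) - 7}{-4} + \frac{1}{8}\right)^{2} = \left(- \frac{\frac{1}{3} - 7}{4} + \frac{1}{8}\right)^{2} = \left(\left(- \frac{1}{4}\right) \left(- \frac{20}{3}\right) + \frac{1}{8}\right)^{2} = \left(\frac{5}{3} + \frac{1}{8}\right)^{2} = \left(\frac{43}{24}\right)^{2} = \frac{1849}{576}$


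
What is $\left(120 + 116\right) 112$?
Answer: $26432$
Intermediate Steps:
$\left(120 + 116\right) 112 = 236 \cdot 112 = 26432$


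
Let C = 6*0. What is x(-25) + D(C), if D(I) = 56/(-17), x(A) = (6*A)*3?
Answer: -7706/17 ≈ -453.29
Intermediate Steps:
x(A) = 18*A
C = 0
D(I) = -56/17 (D(I) = 56*(-1/17) = -56/17)
x(-25) + D(C) = 18*(-25) - 56/17 = -450 - 56/17 = -7706/17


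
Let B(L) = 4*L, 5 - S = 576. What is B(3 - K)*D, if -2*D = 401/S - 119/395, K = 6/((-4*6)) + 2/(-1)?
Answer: 2376612/225545 ≈ 10.537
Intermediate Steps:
S = -571 (S = 5 - 1*576 = 5 - 576 = -571)
K = -9/4 (K = 6/(-24) + 2*(-1) = 6*(-1/24) - 2 = -1/4 - 2 = -9/4 ≈ -2.2500)
D = 113172/225545 (D = -(401/(-571) - 119/395)/2 = -(401*(-1/571) - 119*1/395)/2 = -(-401/571 - 119/395)/2 = -1/2*(-226344/225545) = 113172/225545 ≈ 0.50177)
B(3 - K)*D = (4*(3 - 1*(-9/4)))*(113172/225545) = (4*(3 + 9/4))*(113172/225545) = (4*(21/4))*(113172/225545) = 21*(113172/225545) = 2376612/225545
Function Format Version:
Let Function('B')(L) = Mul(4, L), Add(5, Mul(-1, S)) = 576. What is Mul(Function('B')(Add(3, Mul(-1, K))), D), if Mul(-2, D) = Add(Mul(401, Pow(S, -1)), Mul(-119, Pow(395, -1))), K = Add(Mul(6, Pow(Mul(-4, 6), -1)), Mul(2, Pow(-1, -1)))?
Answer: Rational(2376612, 225545) ≈ 10.537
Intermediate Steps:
S = -571 (S = Add(5, Mul(-1, 576)) = Add(5, -576) = -571)
K = Rational(-9, 4) (K = Add(Mul(6, Pow(-24, -1)), Mul(2, -1)) = Add(Mul(6, Rational(-1, 24)), -2) = Add(Rational(-1, 4), -2) = Rational(-9, 4) ≈ -2.2500)
D = Rational(113172, 225545) (D = Mul(Rational(-1, 2), Add(Mul(401, Pow(-571, -1)), Mul(-119, Pow(395, -1)))) = Mul(Rational(-1, 2), Add(Mul(401, Rational(-1, 571)), Mul(-119, Rational(1, 395)))) = Mul(Rational(-1, 2), Add(Rational(-401, 571), Rational(-119, 395))) = Mul(Rational(-1, 2), Rational(-226344, 225545)) = Rational(113172, 225545) ≈ 0.50177)
Mul(Function('B')(Add(3, Mul(-1, K))), D) = Mul(Mul(4, Add(3, Mul(-1, Rational(-9, 4)))), Rational(113172, 225545)) = Mul(Mul(4, Add(3, Rational(9, 4))), Rational(113172, 225545)) = Mul(Mul(4, Rational(21, 4)), Rational(113172, 225545)) = Mul(21, Rational(113172, 225545)) = Rational(2376612, 225545)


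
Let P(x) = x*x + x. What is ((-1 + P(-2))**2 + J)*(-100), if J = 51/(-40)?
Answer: 55/2 ≈ 27.500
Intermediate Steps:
P(x) = x + x**2 (P(x) = x**2 + x = x + x**2)
J = -51/40 (J = 51*(-1/40) = -51/40 ≈ -1.2750)
((-1 + P(-2))**2 + J)*(-100) = ((-1 - 2*(1 - 2))**2 - 51/40)*(-100) = ((-1 - 2*(-1))**2 - 51/40)*(-100) = ((-1 + 2)**2 - 51/40)*(-100) = (1**2 - 51/40)*(-100) = (1 - 51/40)*(-100) = -11/40*(-100) = 55/2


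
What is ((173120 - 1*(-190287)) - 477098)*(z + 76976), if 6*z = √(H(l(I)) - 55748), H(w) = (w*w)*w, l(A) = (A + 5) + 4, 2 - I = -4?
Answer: -8751478416 - 37897*I*√52373/2 ≈ -8.7515e+9 - 4.3364e+6*I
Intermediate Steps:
I = 6 (I = 2 - 1*(-4) = 2 + 4 = 6)
l(A) = 9 + A (l(A) = (5 + A) + 4 = 9 + A)
H(w) = w³ (H(w) = w²*w = w³)
z = I*√52373/6 (z = √((9 + 6)³ - 55748)/6 = √(15³ - 55748)/6 = √(3375 - 55748)/6 = √(-52373)/6 = (I*√52373)/6 = I*√52373/6 ≈ 38.142*I)
((173120 - 1*(-190287)) - 477098)*(z + 76976) = ((173120 - 1*(-190287)) - 477098)*(I*√52373/6 + 76976) = ((173120 + 190287) - 477098)*(76976 + I*√52373/6) = (363407 - 477098)*(76976 + I*√52373/6) = -113691*(76976 + I*√52373/6) = -8751478416 - 37897*I*√52373/2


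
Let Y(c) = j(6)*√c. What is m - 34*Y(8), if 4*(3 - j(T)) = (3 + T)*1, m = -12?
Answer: -12 - 51*√2 ≈ -84.125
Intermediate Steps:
j(T) = 9/4 - T/4 (j(T) = 3 - (3 + T)/4 = 3 + (-¾ - T/4) = 9/4 - T/4)
Y(c) = 3*√c/4 (Y(c) = (9/4 - ¼*6)*√c = (9/4 - 3/2)*√c = 3*√c/4)
m - 34*Y(8) = -12 - 51*√8/2 = -12 - 51*2*√2/2 = -12 - 51*√2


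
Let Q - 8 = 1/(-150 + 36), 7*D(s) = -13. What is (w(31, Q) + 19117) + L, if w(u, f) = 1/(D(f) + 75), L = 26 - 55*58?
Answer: 8167943/512 ≈ 15953.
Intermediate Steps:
D(s) = -13/7 (D(s) = (1/7)*(-13) = -13/7)
Q = 911/114 (Q = 8 + 1/(-150 + 36) = 8 + 1/(-114) = 8 - 1/114 = 911/114 ≈ 7.9912)
L = -3164 (L = 26 - 3190 = -3164)
w(u, f) = 7/512 (w(u, f) = 1/(-13/7 + 75) = 1/(512/7) = 7/512)
(w(31, Q) + 19117) + L = (7/512 + 19117) - 3164 = 9787911/512 - 3164 = 8167943/512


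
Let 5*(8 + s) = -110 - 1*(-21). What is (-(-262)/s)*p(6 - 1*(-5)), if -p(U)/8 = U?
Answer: 115280/129 ≈ 893.64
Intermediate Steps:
s = -129/5 (s = -8 + (-110 - 1*(-21))/5 = -8 + (-110 + 21)/5 = -8 + (⅕)*(-89) = -8 - 89/5 = -129/5 ≈ -25.800)
p(U) = -8*U
(-(-262)/s)*p(6 - 1*(-5)) = (-(-262)/(-129/5))*(-8*(6 - 1*(-5))) = (-(-262)*(-5)/129)*(-8*(6 + 5)) = (-1*1310/129)*(-8*11) = -1310/129*(-88) = 115280/129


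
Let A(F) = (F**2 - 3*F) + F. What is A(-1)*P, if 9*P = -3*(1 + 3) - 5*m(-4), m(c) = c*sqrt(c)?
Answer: -4 + 40*I/3 ≈ -4.0 + 13.333*I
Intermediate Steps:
m(c) = c**(3/2)
P = -4/3 + 40*I/9 (P = (-3*(1 + 3) - (-40)*I)/9 = (-3*4 - (-40)*I)/9 = (-12 + 40*I)/9 = -4/3 + 40*I/9 ≈ -1.3333 + 4.4444*I)
A(F) = F**2 - 2*F
A(-1)*P = (-(-2 - 1))*(-4/3 + 40*I/9) = (-1*(-3))*(-4/3 + 40*I/9) = 3*(-4/3 + 40*I/9) = -4 + 40*I/3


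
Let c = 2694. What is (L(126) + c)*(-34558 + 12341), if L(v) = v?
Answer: -62651940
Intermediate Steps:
(L(126) + c)*(-34558 + 12341) = (126 + 2694)*(-34558 + 12341) = 2820*(-22217) = -62651940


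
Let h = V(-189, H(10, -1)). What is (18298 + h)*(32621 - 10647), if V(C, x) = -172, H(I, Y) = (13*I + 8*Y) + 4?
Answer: 398300724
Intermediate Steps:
H(I, Y) = 4 + 8*Y + 13*I (H(I, Y) = (8*Y + 13*I) + 4 = 4 + 8*Y + 13*I)
h = -172
(18298 + h)*(32621 - 10647) = (18298 - 172)*(32621 - 10647) = 18126*21974 = 398300724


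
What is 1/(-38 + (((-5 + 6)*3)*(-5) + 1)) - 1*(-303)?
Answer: 15755/52 ≈ 302.98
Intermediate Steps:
1/(-38 + (((-5 + 6)*3)*(-5) + 1)) - 1*(-303) = 1/(-38 + ((1*3)*(-5) + 1)) + 303 = 1/(-38 + (3*(-5) + 1)) + 303 = 1/(-38 + (-15 + 1)) + 303 = 1/(-38 - 14) + 303 = 1/(-52) + 303 = -1/52 + 303 = 15755/52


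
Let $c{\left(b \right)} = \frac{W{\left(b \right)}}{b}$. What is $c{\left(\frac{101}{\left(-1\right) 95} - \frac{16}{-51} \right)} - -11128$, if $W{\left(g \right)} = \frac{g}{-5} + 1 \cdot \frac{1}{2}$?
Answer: $\frac{404026193}{36310} \approx 11127.0$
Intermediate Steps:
$W{\left(g \right)} = \frac{1}{2} - \frac{g}{5}$ ($W{\left(g \right)} = g \left(- \frac{1}{5}\right) + 1 \cdot \frac{1}{2} = - \frac{g}{5} + \frac{1}{2} = \frac{1}{2} - \frac{g}{5}$)
$c{\left(b \right)} = \frac{\frac{1}{2} - \frac{b}{5}}{b}$
$c{\left(\frac{101}{\left(-1\right) 95} - \frac{16}{-51} \right)} - -11128 = \frac{5 - 2 \left(\frac{101}{\left(-1\right) 95} - \frac{16}{-51}\right)}{10 \left(\frac{101}{\left(-1\right) 95} - \frac{16}{-51}\right)} - -11128 = \frac{5 - 2 \left(\frac{101}{-95} - - \frac{16}{51}\right)}{10 \left(\frac{101}{-95} - - \frac{16}{51}\right)} + 11128 = \frac{5 - 2 \left(101 \left(- \frac{1}{95}\right) + \frac{16}{51}\right)}{10 \left(101 \left(- \frac{1}{95}\right) + \frac{16}{51}\right)} + 11128 = \frac{5 - 2 \left(- \frac{101}{95} + \frac{16}{51}\right)}{10 \left(- \frac{101}{95} + \frac{16}{51}\right)} + 11128 = \frac{5 - - \frac{7262}{4845}}{10 \left(- \frac{3631}{4845}\right)} + 11128 = \frac{1}{10} \left(- \frac{4845}{3631}\right) \left(5 + \frac{7262}{4845}\right) + 11128 = \frac{1}{10} \left(- \frac{4845}{3631}\right) \frac{31487}{4845} + 11128 = - \frac{31487}{36310} + 11128 = \frac{404026193}{36310}$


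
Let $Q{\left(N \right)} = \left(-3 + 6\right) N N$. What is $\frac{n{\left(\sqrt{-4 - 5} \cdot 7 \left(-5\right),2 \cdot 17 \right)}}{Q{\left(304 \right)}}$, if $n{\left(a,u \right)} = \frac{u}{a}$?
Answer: $\frac{17 i}{14555520} \approx 1.1679 \cdot 10^{-6} i$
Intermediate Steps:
$Q{\left(N \right)} = 3 N^{2}$ ($Q{\left(N \right)} = 3 N N = 3 N^{2}$)
$\frac{n{\left(\sqrt{-4 - 5} \cdot 7 \left(-5\right),2 \cdot 17 \right)}}{Q{\left(304 \right)}} = \frac{2 \cdot 17 \frac{1}{\sqrt{-4 - 5} \cdot 7 \left(-5\right)}}{3 \cdot 304^{2}} = \frac{34 \frac{1}{\sqrt{-9} \cdot 7 \left(-5\right)}}{3 \cdot 92416} = \frac{34 \frac{1}{3 i 7 \left(-5\right)}}{277248} = \frac{34}{21 i \left(-5\right)} \frac{1}{277248} = \frac{34}{\left(-105\right) i} \frac{1}{277248} = 34 \frac{i}{105} \cdot \frac{1}{277248} = \frac{34 i}{105} \cdot \frac{1}{277248} = \frac{17 i}{14555520}$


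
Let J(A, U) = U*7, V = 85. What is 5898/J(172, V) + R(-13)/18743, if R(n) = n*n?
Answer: 110646769/11152085 ≈ 9.9216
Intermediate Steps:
J(A, U) = 7*U
R(n) = n**2
5898/J(172, V) + R(-13)/18743 = 5898/((7*85)) + (-13)**2/18743 = 5898/595 + 169*(1/18743) = 5898*(1/595) + 169/18743 = 5898/595 + 169/18743 = 110646769/11152085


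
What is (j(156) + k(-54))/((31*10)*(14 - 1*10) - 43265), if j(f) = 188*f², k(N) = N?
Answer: -4575114/42025 ≈ -108.87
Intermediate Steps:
(j(156) + k(-54))/((31*10)*(14 - 1*10) - 43265) = (188*156² - 54)/((31*10)*(14 - 1*10) - 43265) = (188*24336 - 54)/(310*(14 - 10) - 43265) = (4575168 - 54)/(310*4 - 43265) = 4575114/(1240 - 43265) = 4575114/(-42025) = 4575114*(-1/42025) = -4575114/42025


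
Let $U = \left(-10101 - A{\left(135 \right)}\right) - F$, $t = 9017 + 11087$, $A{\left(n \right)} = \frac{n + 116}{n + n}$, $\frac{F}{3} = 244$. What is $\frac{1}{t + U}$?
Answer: $\frac{270}{2502919} \approx 0.00010787$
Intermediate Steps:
$F = 732$ ($F = 3 \cdot 244 = 732$)
$A{\left(n \right)} = \frac{116 + n}{2 n}$
$t = 20104$
$U = - \frac{2925161}{270}$ ($U = \left(-10101 - \frac{116 + 135}{2 \cdot 135}\right) - 732 = \left(-10101 - \frac{1}{2} \cdot \frac{1}{135} \cdot 251\right) - 732 = \left(-10101 - \frac{251}{270}\right) - 732 = - \frac{2727521}{270} - 732 = - \frac{2925161}{270} \approx -10834.0$)
$\frac{1}{t + U} = \frac{1}{20104 - \frac{2925161}{270}} = \frac{1}{\frac{2502919}{270}} = \frac{270}{2502919}$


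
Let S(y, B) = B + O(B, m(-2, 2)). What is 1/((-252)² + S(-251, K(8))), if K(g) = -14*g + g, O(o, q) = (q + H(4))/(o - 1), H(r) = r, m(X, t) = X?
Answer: 105/6656998 ≈ 1.5773e-5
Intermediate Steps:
O(o, q) = (4 + q)/(-1 + o) (O(o, q) = (q + 4)/(o - 1) = (4 + q)/(-1 + o))
K(g) = -13*g
S(y, B) = B + 2/(-1 + B) (S(y, B) = B + (4 - 2)/(-1 + B) = B + 2/(-1 + B))
1/((-252)² + S(-251, K(8))) = 1/((-252)² + (2 + (-13*8)*(-1 - 13*8))/(-1 - 13*8)) = 1/(63504 + (2 - 104*(-1 - 104))/(-1 - 104)) = 1/(63504 + (2 - 104*(-105))/(-105)) = 1/(63504 - (2 + 10920)/105) = 1/(63504 - 1/105*10922) = 1/(63504 - 10922/105) = 1/(6656998/105) = 105/6656998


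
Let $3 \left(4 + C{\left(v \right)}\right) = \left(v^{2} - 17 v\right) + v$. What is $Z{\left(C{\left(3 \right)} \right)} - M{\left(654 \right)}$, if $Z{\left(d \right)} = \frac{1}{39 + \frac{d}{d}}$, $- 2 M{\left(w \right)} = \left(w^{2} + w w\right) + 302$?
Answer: $\frac{17114681}{40} \approx 4.2787 \cdot 10^{5}$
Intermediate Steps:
$M{\left(w \right)} = -151 - w^{2}$ ($M{\left(w \right)} = - \frac{\left(w^{2} + w w\right) + 302}{2} = - \frac{\left(w^{2} + w^{2}\right) + 302}{2} = - \frac{2 w^{2} + 302}{2} = - \frac{302 + 2 w^{2}}{2} = -151 - w^{2}$)
$C{\left(v \right)} = -4 - \frac{16 v}{3} + \frac{v^{2}}{3}$ ($C{\left(v \right)} = -4 + \frac{\left(v^{2} - 17 v\right) + v}{3} = -4 + \frac{v^{2} - 16 v}{3} = -4 + \left(- \frac{16 v}{3} + \frac{v^{2}}{3}\right) = -4 - \frac{16 v}{3} + \frac{v^{2}}{3}$)
$Z{\left(d \right)} = \frac{1}{40}$ ($Z{\left(d \right)} = \frac{1}{39 + 1} = \frac{1}{40}$)
$Z{\left(C{\left(3 \right)} \right)} - M{\left(654 \right)} = \frac{1}{40} - \left(-151 - 654^{2}\right) = \frac{1}{40} - \left(-151 - 427716\right) = \frac{1}{40} - -427867 = \frac{1}{40} + 427867 = \frac{17114681}{40}$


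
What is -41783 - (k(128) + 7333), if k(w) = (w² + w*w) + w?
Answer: -82012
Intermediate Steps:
k(w) = w + 2*w² (k(w) = (w² + w²) + w = 2*w² + w = w + 2*w²)
-41783 - (k(128) + 7333) = -41783 - (128*(1 + 2*128) + 7333) = -41783 - (128*(1 + 256) + 7333) = -41783 - (128*257 + 7333) = -41783 - (32896 + 7333) = -41783 - 1*40229 = -41783 - 40229 = -82012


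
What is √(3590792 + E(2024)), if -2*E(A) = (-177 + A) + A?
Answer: √14355426/2 ≈ 1894.4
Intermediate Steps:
E(A) = 177/2 - A (E(A) = -((-177 + A) + A)/2 = -(-177 + 2*A)/2 = 177/2 - A)
√(3590792 + E(2024)) = √(3590792 + (177/2 - 1*2024)) = √(3590792 + (177/2 - 2024)) = √(3590792 - 3871/2) = √(7177713/2) = √14355426/2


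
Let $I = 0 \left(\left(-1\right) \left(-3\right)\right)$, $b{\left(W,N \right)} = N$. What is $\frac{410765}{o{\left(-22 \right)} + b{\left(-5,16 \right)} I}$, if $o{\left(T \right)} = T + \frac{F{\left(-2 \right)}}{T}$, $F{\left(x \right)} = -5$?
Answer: $- \frac{9036830}{479} \approx -18866.0$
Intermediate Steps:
$I = 0$ ($I = 0 \cdot 3 = 0$)
$o{\left(T \right)} = T - \frac{5}{T}$
$\frac{410765}{o{\left(-22 \right)} + b{\left(-5,16 \right)} I} = \frac{410765}{\left(-22 - \frac{5}{-22}\right) + 16 \cdot 0} = \frac{410765}{\left(-22 - - \frac{5}{22}\right) + 0} = \frac{410765}{\left(-22 + \frac{5}{22}\right) + 0} = \frac{410765}{- \frac{479}{22} + 0} = \frac{410765}{- \frac{479}{22}} = 410765 \left(- \frac{22}{479}\right) = - \frac{9036830}{479}$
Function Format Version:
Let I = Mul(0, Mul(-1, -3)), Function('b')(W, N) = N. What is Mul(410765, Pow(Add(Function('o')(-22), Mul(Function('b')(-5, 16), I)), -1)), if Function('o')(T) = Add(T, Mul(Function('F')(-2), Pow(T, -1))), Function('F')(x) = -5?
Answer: Rational(-9036830, 479) ≈ -18866.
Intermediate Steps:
I = 0 (I = Mul(0, 3) = 0)
Function('o')(T) = Add(T, Mul(-5, Pow(T, -1)))
Mul(410765, Pow(Add(Function('o')(-22), Mul(Function('b')(-5, 16), I)), -1)) = Mul(410765, Pow(Add(Add(-22, Mul(-5, Pow(-22, -1))), Mul(16, 0)), -1)) = Mul(410765, Pow(Add(Add(-22, Mul(-5, Rational(-1, 22))), 0), -1)) = Mul(410765, Pow(Add(Add(-22, Rational(5, 22)), 0), -1)) = Mul(410765, Pow(Add(Rational(-479, 22), 0), -1)) = Mul(410765, Pow(Rational(-479, 22), -1)) = Mul(410765, Rational(-22, 479)) = Rational(-9036830, 479)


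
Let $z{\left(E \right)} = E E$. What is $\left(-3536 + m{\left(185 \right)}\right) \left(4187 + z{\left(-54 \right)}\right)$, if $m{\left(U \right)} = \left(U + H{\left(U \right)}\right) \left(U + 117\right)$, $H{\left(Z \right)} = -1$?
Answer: $369583296$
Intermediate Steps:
$z{\left(E \right)} = E^{2}$
$m{\left(U \right)} = \left(-1 + U\right) \left(117 + U\right)$ ($m{\left(U \right)} = \left(U - 1\right) \left(U + 117\right) = \left(-1 + U\right) \left(117 + U\right)$)
$\left(-3536 + m{\left(185 \right)}\right) \left(4187 + z{\left(-54 \right)}\right) = \left(-3536 + \left(-117 + 185^{2} + 116 \cdot 185\right)\right) \left(4187 + \left(-54\right)^{2}\right) = \left(-3536 + \left(-117 + 34225 + 21460\right)\right) \left(4187 + 2916\right) = \left(-3536 + 55568\right) 7103 = 52032 \cdot 7103 = 369583296$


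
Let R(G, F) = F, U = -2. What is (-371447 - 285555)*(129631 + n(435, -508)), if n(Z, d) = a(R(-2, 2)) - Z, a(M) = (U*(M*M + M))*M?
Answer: -84866262344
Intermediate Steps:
a(M) = M*(-2*M - 2*M**2) (a(M) = (-2*(M*M + M))*M = (-2*(M**2 + M))*M = (-2*(M + M**2))*M = (-2*M - 2*M**2)*M = M*(-2*M - 2*M**2))
n(Z, d) = -24 - Z (n(Z, d) = 2*2**2*(-1 - 1*2) - Z = 2*4*(-1 - 2) - Z = 2*4*(-3) - Z = -24 - Z)
(-371447 - 285555)*(129631 + n(435, -508)) = (-371447 - 285555)*(129631 + (-24 - 1*435)) = -657002*(129631 + (-24 - 435)) = -657002*(129631 - 459) = -657002*129172 = -84866262344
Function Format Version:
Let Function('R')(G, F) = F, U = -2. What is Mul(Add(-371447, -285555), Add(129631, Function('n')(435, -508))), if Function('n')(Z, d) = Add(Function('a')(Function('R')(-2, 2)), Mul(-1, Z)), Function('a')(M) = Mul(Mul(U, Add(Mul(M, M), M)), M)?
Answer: -84866262344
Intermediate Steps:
Function('a')(M) = Mul(M, Add(Mul(-2, M), Mul(-2, Pow(M, 2)))) (Function('a')(M) = Mul(Mul(-2, Add(Mul(M, M), M)), M) = Mul(Mul(-2, Add(Pow(M, 2), M)), M) = Mul(Mul(-2, Add(M, Pow(M, 2))), M) = Mul(Add(Mul(-2, M), Mul(-2, Pow(M, 2))), M) = Mul(M, Add(Mul(-2, M), Mul(-2, Pow(M, 2)))))
Function('n')(Z, d) = Add(-24, Mul(-1, Z)) (Function('n')(Z, d) = Add(Mul(2, Pow(2, 2), Add(-1, Mul(-1, 2))), Mul(-1, Z)) = Add(Mul(2, 4, Add(-1, -2)), Mul(-1, Z)) = Add(Mul(2, 4, -3), Mul(-1, Z)) = Add(-24, Mul(-1, Z)))
Mul(Add(-371447, -285555), Add(129631, Function('n')(435, -508))) = Mul(Add(-371447, -285555), Add(129631, Add(-24, Mul(-1, 435)))) = Mul(-657002, Add(129631, Add(-24, -435))) = Mul(-657002, Add(129631, -459)) = Mul(-657002, 129172) = -84866262344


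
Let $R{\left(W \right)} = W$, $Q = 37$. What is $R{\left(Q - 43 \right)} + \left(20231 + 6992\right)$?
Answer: $27217$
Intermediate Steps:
$R{\left(Q - 43 \right)} + \left(20231 + 6992\right) = \left(37 - 43\right) + \left(20231 + 6992\right) = -6 + 27223 = 27217$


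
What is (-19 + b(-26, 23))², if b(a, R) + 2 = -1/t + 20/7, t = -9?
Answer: 1290496/3969 ≈ 325.14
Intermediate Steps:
b(a, R) = 61/63 (b(a, R) = -2 + (-1/(-9) + 20/7) = -2 + (-1*(-⅑) + 20*(⅐)) = -2 + (⅑ + 20/7) = -2 + 187/63 = 61/63)
(-19 + b(-26, 23))² = (-19 + 61/63)² = (-1136/63)² = 1290496/3969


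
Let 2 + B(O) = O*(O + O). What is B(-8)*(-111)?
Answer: -13986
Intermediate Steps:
B(O) = -2 + 2*O² (B(O) = -2 + O*(O + O) = -2 + O*(2*O) = -2 + 2*O²)
B(-8)*(-111) = (-2 + 2*(-8)²)*(-111) = (-2 + 2*64)*(-111) = (-2 + 128)*(-111) = 126*(-111) = -13986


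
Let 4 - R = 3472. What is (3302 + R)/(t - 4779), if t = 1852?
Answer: 166/2927 ≈ 0.056713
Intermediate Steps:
R = -3468 (R = 4 - 1*3472 = 4 - 3472 = -3468)
(3302 + R)/(t - 4779) = (3302 - 3468)/(1852 - 4779) = -166/(-2927) = -166*(-1/2927) = 166/2927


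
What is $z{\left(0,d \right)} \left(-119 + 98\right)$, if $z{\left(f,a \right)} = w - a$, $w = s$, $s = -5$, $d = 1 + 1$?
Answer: $147$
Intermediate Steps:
$d = 2$
$w = -5$
$z{\left(f,a \right)} = -5 - a$
$z{\left(0,d \right)} \left(-119 + 98\right) = \left(-5 - 2\right) \left(-119 + 98\right) = \left(-5 - 2\right) \left(-21\right) = \left(-7\right) \left(-21\right) = 147$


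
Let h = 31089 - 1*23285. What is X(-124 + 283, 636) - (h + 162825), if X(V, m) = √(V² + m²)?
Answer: -170629 + 159*√17 ≈ -1.6997e+5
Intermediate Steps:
h = 7804 (h = 31089 - 23285 = 7804)
X(-124 + 283, 636) - (h + 162825) = √((-124 + 283)² + 636²) - (7804 + 162825) = √(159² + 404496) - 1*170629 = √(25281 + 404496) - 170629 = √429777 - 170629 = 159*√17 - 170629 = -170629 + 159*√17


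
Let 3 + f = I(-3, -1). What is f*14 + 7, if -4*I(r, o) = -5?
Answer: -35/2 ≈ -17.500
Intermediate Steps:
I(r, o) = 5/4 (I(r, o) = -¼*(-5) = 5/4)
f = -7/4 (f = -3 + 5/4 = -7/4 ≈ -1.7500)
f*14 + 7 = -7/4*14 + 7 = -49/2 + 7 = -35/2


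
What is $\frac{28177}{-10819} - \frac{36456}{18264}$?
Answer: $- \frac{37876758}{8233259} \approx -4.6005$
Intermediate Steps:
$\frac{28177}{-10819} - \frac{36456}{18264} = 28177 \left(- \frac{1}{10819}\right) - \frac{1519}{761} = - \frac{28177}{10819} - \frac{1519}{761} = - \frac{37876758}{8233259}$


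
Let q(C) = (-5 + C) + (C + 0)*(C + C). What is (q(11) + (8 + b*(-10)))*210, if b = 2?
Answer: 49560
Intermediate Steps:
q(C) = -5 + C + 2*C² (q(C) = (-5 + C) + C*(2*C) = (-5 + C) + 2*C² = -5 + C + 2*C²)
(q(11) + (8 + b*(-10)))*210 = ((-5 + 11 + 2*11²) + (8 + 2*(-10)))*210 = ((-5 + 11 + 2*121) + (8 - 20))*210 = ((-5 + 11 + 242) - 12)*210 = (248 - 12)*210 = 236*210 = 49560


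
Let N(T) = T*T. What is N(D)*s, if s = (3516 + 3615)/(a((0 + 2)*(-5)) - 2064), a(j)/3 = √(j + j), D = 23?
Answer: -216278476/118341 - 1257433*I*√5/236682 ≈ -1827.6 - 11.88*I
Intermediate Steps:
N(T) = T²
a(j) = 3*√2*√j (a(j) = 3*√(j + j) = 3*√(2*j) = 3*(√2*√j) = 3*√2*√j)
s = 7131/(-2064 + 6*I*√5) (s = (3516 + 3615)/(3*√2*√((0 + 2)*(-5)) - 2064) = 7131/(3*√2*√(2*(-5)) - 2064) = 7131/(3*√2*√(-10) - 2064) = 7131/(3*√2*(I*√10) - 2064) = 7131/(6*I*√5 - 2064) = 7131/(-2064 + 6*I*√5) ≈ -3.4548 - 0.022457*I)
N(D)*s = 23²*(-408844/118341 - 2377*I*√5/236682) = 529*(-408844/118341 - 2377*I*√5/236682) = -216278476/118341 - 1257433*I*√5/236682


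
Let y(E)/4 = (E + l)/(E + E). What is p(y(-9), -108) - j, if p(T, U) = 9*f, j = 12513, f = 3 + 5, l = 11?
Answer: -12441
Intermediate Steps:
f = 8
y(E) = 2*(11 + E)/E (y(E) = 4*((E + 11)/(E + E)) = 4*((11 + E)/((2*E))) = 4*((11 + E)*(1/(2*E))) = 4*((11 + E)/(2*E)) = 2*(11 + E)/E)
p(T, U) = 72 (p(T, U) = 9*8 = 72)
p(y(-9), -108) - j = 72 - 1*12513 = 72 - 12513 = -12441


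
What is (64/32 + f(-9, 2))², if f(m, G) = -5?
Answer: 9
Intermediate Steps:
(64/32 + f(-9, 2))² = (64/32 - 5)² = (64*(1/32) - 5)² = (2 - 5)² = (-3)² = 9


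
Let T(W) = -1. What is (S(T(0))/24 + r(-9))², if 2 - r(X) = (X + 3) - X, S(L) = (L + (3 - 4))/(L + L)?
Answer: 529/576 ≈ 0.91840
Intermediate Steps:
S(L) = (-1 + L)/(2*L) (S(L) = (L - 1)/((2*L)) = (-1 + L)*(1/(2*L)) = (-1 + L)/(2*L))
r(X) = -1 (r(X) = 2 - ((X + 3) - X) = 2 - ((3 + X) - X) = 2 - 1*3 = 2 - 3 = -1)
(S(T(0))/24 + r(-9))² = (((½)*(-1 - 1)/(-1))/24 - 1)² = (((½)*(-1)*(-2))*(1/24) - 1)² = (1*(1/24) - 1)² = (1/24 - 1)² = (-23/24)² = 529/576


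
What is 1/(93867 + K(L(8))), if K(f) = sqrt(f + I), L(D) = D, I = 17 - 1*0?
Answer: 1/93872 ≈ 1.0653e-5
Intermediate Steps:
I = 17 (I = 17 + 0 = 17)
K(f) = sqrt(17 + f) (K(f) = sqrt(f + 17) = sqrt(17 + f))
1/(93867 + K(L(8))) = 1/(93867 + sqrt(17 + 8)) = 1/(93867 + sqrt(25)) = 1/(93867 + 5) = 1/93872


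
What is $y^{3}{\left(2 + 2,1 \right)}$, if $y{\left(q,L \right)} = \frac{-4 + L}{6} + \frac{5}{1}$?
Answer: $\frac{729}{8} \approx 91.125$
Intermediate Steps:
$y{\left(q,L \right)} = \frac{13}{3} + \frac{L}{6}$ ($y{\left(q,L \right)} = \left(-4 + L\right) \frac{1}{6} + 5 \cdot 1 = \left(- \frac{2}{3} + \frac{L}{6}\right) + 5 = \frac{13}{3} + \frac{L}{6}$)
$y^{3}{\left(2 + 2,1 \right)} = \left(\frac{13}{3} + \frac{1}{6} \cdot 1\right)^{3} = \left(\frac{13}{3} + \frac{1}{6}\right)^{3} = \left(\frac{9}{2}\right)^{3} = \frac{729}{8}$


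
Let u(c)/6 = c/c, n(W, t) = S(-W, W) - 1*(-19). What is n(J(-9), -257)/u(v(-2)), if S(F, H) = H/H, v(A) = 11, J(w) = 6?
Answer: 10/3 ≈ 3.3333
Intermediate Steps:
S(F, H) = 1
n(W, t) = 20 (n(W, t) = 1 - 1*(-19) = 1 + 19 = 20)
u(c) = 6 (u(c) = 6*(c/c) = 6*1 = 6)
n(J(-9), -257)/u(v(-2)) = 20/6 = 20*(⅙) = 10/3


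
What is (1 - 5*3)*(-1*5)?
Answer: 70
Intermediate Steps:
(1 - 5*3)*(-1*5) = (1 - 15)*(-5) = -14*(-5) = 70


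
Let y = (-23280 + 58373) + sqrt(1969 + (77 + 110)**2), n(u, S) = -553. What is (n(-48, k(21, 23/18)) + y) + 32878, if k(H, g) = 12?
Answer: 67418 + sqrt(36938) ≈ 67610.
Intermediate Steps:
y = 35093 + sqrt(36938) (y = 35093 + sqrt(1969 + 187**2) = 35093 + sqrt(1969 + 34969) = 35093 + sqrt(36938) ≈ 35285.)
(n(-48, k(21, 23/18)) + y) + 32878 = (-553 + (35093 + sqrt(36938))) + 32878 = (34540 + sqrt(36938)) + 32878 = 67418 + sqrt(36938)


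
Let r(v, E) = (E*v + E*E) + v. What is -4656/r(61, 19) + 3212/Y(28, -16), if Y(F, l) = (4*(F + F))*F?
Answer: -2010355/826336 ≈ -2.4329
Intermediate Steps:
r(v, E) = v + E² + E*v (r(v, E) = (E*v + E²) + v = (E² + E*v) + v = v + E² + E*v)
Y(F, l) = 8*F² (Y(F, l) = (4*(2*F))*F = (8*F)*F = 8*F²)
-4656/r(61, 19) + 3212/Y(28, -16) = -4656/(61 + 19² + 19*61) + 3212/((8*28²)) = -4656/(61 + 361 + 1159) + 3212/((8*784)) = -4656/1581 + 3212/6272 = -4656*1/1581 + 3212*(1/6272) = -1552/527 + 803/1568 = -2010355/826336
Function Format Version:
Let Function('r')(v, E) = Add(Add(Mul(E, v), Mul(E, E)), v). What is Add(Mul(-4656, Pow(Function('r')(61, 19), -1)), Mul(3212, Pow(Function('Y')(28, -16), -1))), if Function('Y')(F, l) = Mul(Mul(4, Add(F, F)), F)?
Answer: Rational(-2010355, 826336) ≈ -2.4329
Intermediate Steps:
Function('r')(v, E) = Add(v, Pow(E, 2), Mul(E, v)) (Function('r')(v, E) = Add(Add(Mul(E, v), Pow(E, 2)), v) = Add(Add(Pow(E, 2), Mul(E, v)), v) = Add(v, Pow(E, 2), Mul(E, v)))
Function('Y')(F, l) = Mul(8, Pow(F, 2)) (Function('Y')(F, l) = Mul(Mul(4, Mul(2, F)), F) = Mul(Mul(8, F), F) = Mul(8, Pow(F, 2)))
Add(Mul(-4656, Pow(Function('r')(61, 19), -1)), Mul(3212, Pow(Function('Y')(28, -16), -1))) = Add(Mul(-4656, Pow(Add(61, Pow(19, 2), Mul(19, 61)), -1)), Mul(3212, Pow(Mul(8, Pow(28, 2)), -1))) = Add(Mul(-4656, Pow(Add(61, 361, 1159), -1)), Mul(3212, Pow(Mul(8, 784), -1))) = Add(Mul(-4656, Pow(1581, -1)), Mul(3212, Pow(6272, -1))) = Add(Mul(-4656, Rational(1, 1581)), Mul(3212, Rational(1, 6272))) = Add(Rational(-1552, 527), Rational(803, 1568)) = Rational(-2010355, 826336)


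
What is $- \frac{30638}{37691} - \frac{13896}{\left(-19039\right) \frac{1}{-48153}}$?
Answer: $- \frac{25220916227690}{717598949} \approx -35146.0$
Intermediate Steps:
$- \frac{30638}{37691} - \frac{13896}{\left(-19039\right) \frac{1}{-48153}} = \left(-30638\right) \frac{1}{37691} - \frac{13896}{\left(-19039\right) \left(- \frac{1}{48153}\right)} = - \frac{30638}{37691} - \frac{13896}{\frac{19039}{48153}} = - \frac{30638}{37691} - \frac{669134088}{19039} = - \frac{25220916227690}{717598949}$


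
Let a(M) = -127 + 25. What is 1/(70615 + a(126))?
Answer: 1/70513 ≈ 1.4182e-5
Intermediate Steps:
a(M) = -102
1/(70615 + a(126)) = 1/(70615 - 102) = 1/70513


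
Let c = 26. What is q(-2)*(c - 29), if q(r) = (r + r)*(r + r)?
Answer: -48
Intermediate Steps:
q(r) = 4*r**2 (q(r) = (2*r)*(2*r) = 4*r**2)
q(-2)*(c - 29) = (4*(-2)**2)*(26 - 29) = (4*4)*(-3) = 16*(-3) = -48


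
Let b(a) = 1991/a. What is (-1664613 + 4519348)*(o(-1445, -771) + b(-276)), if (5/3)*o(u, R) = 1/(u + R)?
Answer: -3148930857319/152904 ≈ -2.0594e+7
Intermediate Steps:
o(u, R) = 3/(5*(R + u)) (o(u, R) = 3/(5*(u + R)) = 3/(5*(R + u)))
(-1664613 + 4519348)*(o(-1445, -771) + b(-276)) = (-1664613 + 4519348)*(3/(5*(-771 - 1445)) + 1991/(-276)) = 2854735*((3/5)/(-2216) + 1991*(-1/276)) = 2854735*((3/5)*(-1/2216) - 1991/276) = 2854735*(-3/11080 - 1991/276) = 2854735*(-5515277/764520) = -3148930857319/152904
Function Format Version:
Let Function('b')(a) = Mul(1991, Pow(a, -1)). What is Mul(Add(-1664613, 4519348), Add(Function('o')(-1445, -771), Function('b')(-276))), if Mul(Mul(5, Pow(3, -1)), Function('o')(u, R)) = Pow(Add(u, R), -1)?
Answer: Rational(-3148930857319, 152904) ≈ -2.0594e+7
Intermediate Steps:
Function('o')(u, R) = Mul(Rational(3, 5), Pow(Add(R, u), -1)) (Function('o')(u, R) = Mul(Rational(3, 5), Pow(Add(u, R), -1)) = Mul(Rational(3, 5), Pow(Add(R, u), -1)))
Mul(Add(-1664613, 4519348), Add(Function('o')(-1445, -771), Function('b')(-276))) = Mul(Add(-1664613, 4519348), Add(Mul(Rational(3, 5), Pow(Add(-771, -1445), -1)), Mul(1991, Pow(-276, -1)))) = Mul(2854735, Add(Mul(Rational(3, 5), Pow(-2216, -1)), Mul(1991, Rational(-1, 276)))) = Mul(2854735, Add(Mul(Rational(3, 5), Rational(-1, 2216)), Rational(-1991, 276))) = Mul(2854735, Add(Rational(-3, 11080), Rational(-1991, 276))) = Mul(2854735, Rational(-5515277, 764520)) = Rational(-3148930857319, 152904)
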